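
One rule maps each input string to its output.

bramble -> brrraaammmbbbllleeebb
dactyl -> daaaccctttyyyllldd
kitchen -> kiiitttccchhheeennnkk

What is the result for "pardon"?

The pattern: repeat every character 3 times, then move the first 2 characters to the end (rotate left by 2).
On "pardon": the first step gives "pppaaarrrdddooonnn", and the second then gives "paaarrrdddooonnnpp".

paaarrrdddooonnnpp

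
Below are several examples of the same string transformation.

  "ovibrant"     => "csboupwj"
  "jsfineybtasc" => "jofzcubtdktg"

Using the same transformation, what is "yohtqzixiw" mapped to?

The pattern: move the first 3 characters to the end (rotate left by 3), then shift every letter 1 place forward in the alphabet (wrapping around).
"yohtqzixiw" → "tqzixiwyoh" → "urajyjxzpi".

urajyjxzpi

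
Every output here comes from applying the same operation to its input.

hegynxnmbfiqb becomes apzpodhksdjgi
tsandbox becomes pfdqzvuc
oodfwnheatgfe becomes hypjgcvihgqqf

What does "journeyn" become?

What's happening: move the first 3 characters to the end (rotate left by 3), then shift every letter 2 places forward in the alphabet (wrapping around).
Applying both steps to "journeyn": "rneynjou", then "tpgaplqw".

tpgaplqw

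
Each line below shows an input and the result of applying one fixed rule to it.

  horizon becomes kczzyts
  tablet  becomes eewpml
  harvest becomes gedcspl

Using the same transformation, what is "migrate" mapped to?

Looking at the pairs, the operation is to sort the characters into reverse alphabetical order, then shift every letter 11 places forward in the alphabet (wrapping around).
Working it through for "migrate": intermediate "trmigea", final "ecxtrpl".
(Check on "tablet": → "ttleba" → "eewpml" ✓)

ecxtrpl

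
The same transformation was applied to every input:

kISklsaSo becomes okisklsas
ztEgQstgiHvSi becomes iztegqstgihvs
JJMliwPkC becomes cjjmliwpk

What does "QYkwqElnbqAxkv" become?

vqykwqelnbqaxk

In each case the input is transformed by: move the last character to the front, then convert every letter to lowercase.
Working it through for "QYkwqElnbqAxkv": intermediate "vQYkwqElnbqAxk", final "vqykwqelnbqaxk".
(Check on "kISklsaSo": → "okISklsaS" → "okisklsas" ✓)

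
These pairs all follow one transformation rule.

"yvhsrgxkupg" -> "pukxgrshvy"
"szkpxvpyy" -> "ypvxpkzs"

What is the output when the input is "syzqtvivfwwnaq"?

Each output is the input with this applied: delete the last character, then reverse the string.
For "syzqtvivfwwnaq", step one produces "syzqtvivfwwna"; step two turns that into "anwwfvivtqzys".

anwwfvivtqzys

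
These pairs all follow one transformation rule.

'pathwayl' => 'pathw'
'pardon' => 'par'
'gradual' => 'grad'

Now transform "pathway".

path

Looking at the pairs, the operation is to delete the last 3 characters.
For "pathway" the result is "path".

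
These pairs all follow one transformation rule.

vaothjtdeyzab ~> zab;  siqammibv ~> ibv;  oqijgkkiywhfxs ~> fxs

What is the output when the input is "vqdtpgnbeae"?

The rule is to keep only the last 3 characters.
So "vqdtpgnbeae" becomes "eae".

eae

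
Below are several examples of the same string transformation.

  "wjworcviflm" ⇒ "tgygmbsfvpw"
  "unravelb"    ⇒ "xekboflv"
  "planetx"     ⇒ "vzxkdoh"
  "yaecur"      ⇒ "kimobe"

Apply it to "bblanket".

Rule — shift every letter 10 places forward in the alphabet (wrapping around), then swap each adjacent pair of characters (1↔2, 3↔4, ...).
Applying both steps to "bblanket": "llvkxuod", then "llkvuxdo".

llkvuxdo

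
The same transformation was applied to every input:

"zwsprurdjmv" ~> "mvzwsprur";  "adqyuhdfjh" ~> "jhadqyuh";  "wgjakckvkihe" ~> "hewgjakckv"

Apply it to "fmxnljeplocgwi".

wifmxnljeplo

Rule — move the last 2 characters to the front (rotate right by 2), then delete the last 2 characters.
Starting from "fmxnljeplocgwi": after the first operation, "wifmxnljeplocg"; after the second, "wifmxnljeplo".
(Check on "adqyuhdfjh": → "jhadqyuhdf" → "jhadqyuh" ✓)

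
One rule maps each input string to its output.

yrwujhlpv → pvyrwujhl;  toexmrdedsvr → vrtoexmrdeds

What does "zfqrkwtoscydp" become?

The transformation: move the last 2 characters to the front (rotate right by 2).
On "zfqrkwtoscydp" that produces "dpzfqrkwtoscy".

dpzfqrkwtoscy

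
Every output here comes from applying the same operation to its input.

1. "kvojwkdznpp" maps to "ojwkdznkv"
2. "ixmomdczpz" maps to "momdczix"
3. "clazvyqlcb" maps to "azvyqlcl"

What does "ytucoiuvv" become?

ucoiuyt

The pattern: delete the last 2 characters, then move the first 2 characters to the end (rotate left by 2).
For "ytucoiuvv", step one produces "ytucoiu"; step two turns that into "ucoiuyt".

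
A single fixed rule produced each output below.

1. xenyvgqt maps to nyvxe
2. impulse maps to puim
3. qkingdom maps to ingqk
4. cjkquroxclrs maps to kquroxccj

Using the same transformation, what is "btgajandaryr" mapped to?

The rule is to delete the last 3 characters, then move the first 2 characters to the end (rotate left by 2).
Starting from "btgajandaryr": after the first operation, "btgajanda"; after the second, "gajandabt".

gajandabt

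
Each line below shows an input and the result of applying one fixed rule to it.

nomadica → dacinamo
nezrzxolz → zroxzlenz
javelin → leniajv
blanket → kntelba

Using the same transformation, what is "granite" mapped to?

What's happening: move the first 3 characters to the end (rotate left by 3), then swap each adjacent pair of characters (1↔2, 3↔4, ...).
Starting from "granite": after the first operation, "nitegra"; after the second, "inetrga".
(Check on "nezrzxolz": → "rzxolznez" → "zroxzlenz" ✓)

inetrga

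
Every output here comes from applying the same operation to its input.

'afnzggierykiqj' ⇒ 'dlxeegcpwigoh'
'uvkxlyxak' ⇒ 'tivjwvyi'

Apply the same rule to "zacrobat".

The pattern: shift every letter 2 places backward in the alphabet (wrapping around), then delete the first character.
"zacrobat" → "yapmzyr".

yapmzyr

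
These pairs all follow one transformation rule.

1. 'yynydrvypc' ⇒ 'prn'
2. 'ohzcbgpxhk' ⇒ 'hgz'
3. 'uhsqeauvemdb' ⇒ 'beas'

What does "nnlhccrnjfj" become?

Each output is the input with this applied: keep one character in every 3, starting at position 3 (positions 3rd, 6th, 9th, ...), then reverse the string.
For "nnlhccrnjfj", step one produces "lcj"; step two turns that into "jcl".

jcl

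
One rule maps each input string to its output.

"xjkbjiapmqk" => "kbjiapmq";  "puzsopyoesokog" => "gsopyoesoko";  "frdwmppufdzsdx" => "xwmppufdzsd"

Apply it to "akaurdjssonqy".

yurdjssonq

What's happening: delete the first 3 characters, then move the last character to the front.
Working it through for "akaurdjssonqy": intermediate "urdjssonqy", final "yurdjssonq".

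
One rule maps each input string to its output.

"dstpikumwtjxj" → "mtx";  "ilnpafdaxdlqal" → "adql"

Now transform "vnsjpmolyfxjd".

lfj

In each case the input is transformed by: keep every other character starting from the second (positions 2nd, 4th, 6th, ...), then delete the first 3 characters.
Starting from "vnsjpmolyfxjd": after the first operation, "njmlfj"; after the second, "lfj".
(Check on "ilnpafdaxdlqal": → "lpfadql" → "adql" ✓)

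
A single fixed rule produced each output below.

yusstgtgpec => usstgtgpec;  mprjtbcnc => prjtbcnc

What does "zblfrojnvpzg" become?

The pattern: delete the first character.
"zblfrojnvpzg" → "blfrojnvpzg".

blfrojnvpzg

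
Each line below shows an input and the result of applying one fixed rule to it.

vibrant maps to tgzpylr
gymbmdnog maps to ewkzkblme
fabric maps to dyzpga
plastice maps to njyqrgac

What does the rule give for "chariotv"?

afypgmrt

The rule is to shift every letter 2 places backward in the alphabet (wrapping around).
On "chariotv" that produces "afypgmrt".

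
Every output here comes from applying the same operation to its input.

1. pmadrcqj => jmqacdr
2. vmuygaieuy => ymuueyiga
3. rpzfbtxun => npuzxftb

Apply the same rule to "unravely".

ynlreav

The transformation: take characters alternately from the front and the back (1st, last, 2nd, 2nd-last, ...), then delete the first character.
Applying both steps to "unravely": "uynlreav", then "ynlreav".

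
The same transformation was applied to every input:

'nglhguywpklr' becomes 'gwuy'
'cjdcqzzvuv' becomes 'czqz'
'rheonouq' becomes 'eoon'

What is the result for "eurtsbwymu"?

Rule — take characters alternately from the front and the back (1st, last, 2nd, 2nd-last, ...), then keep only the last 4 characters.
Working it through for "eurtsbwymu": intermediate "euumrytwsb", final "twsb".

twsb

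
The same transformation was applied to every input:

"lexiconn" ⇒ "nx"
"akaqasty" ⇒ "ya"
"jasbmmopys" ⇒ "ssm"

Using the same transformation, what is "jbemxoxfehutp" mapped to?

Each output is the input with this applied: move the last 3 characters to the front (rotate right by 3), then keep one character in every 3, starting at position 3 (positions 3rd, 6th, 9th, ...).
For "jbemxoxfehutp" the result is "peoe".
(Check on "jasbmmopys": → "pysjasbmmo" → "ssm" ✓)

peoe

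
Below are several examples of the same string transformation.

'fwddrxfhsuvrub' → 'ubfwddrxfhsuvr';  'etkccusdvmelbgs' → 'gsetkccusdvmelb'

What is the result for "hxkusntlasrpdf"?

dfhxkusntlasrp

The pattern: move the last 2 characters to the front (rotate right by 2).
Applying that to "hxkusntlasrpdf" gives "dfhxkusntlasrp".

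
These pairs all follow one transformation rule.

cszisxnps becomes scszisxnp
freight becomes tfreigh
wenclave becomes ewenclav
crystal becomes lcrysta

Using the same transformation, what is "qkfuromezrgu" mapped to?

uqkfuromezrg

The transformation: move the last character to the front.
Applying that to "qkfuromezrgu" gives "uqkfuromezrg".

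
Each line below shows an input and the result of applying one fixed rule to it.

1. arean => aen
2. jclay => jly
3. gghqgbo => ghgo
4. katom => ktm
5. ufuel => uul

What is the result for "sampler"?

The rule is to keep every other character starting from the first (positions 1st, 3rd, 5th, ...).
Doing the same to "sampler": "smlr".

smlr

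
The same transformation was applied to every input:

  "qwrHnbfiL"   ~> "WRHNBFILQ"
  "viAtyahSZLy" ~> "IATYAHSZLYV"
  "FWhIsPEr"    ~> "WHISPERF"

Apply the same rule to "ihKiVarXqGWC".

HKIVARXQGWCI

Each output is the input with this applied: move the first character to the end, then convert every letter to uppercase.
"ihKiVarXqGWC" → "hKiVarXqGWCi" → "HKIVARXQGWCI".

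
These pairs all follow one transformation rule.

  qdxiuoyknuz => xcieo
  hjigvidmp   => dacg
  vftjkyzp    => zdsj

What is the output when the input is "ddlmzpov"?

The rule is to shift every letter 6 places backward in the alphabet (wrapping around), then keep every other character starting from the second (positions 2nd, 4th, 6th, ...).
Working it through for "ddlmzpov": intermediate "xxfgtjip", final "xgjp".

xgjp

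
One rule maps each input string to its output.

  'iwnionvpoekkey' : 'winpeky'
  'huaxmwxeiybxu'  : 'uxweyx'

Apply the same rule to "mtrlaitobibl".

tlioil

Each output is the input with this applied: keep every other character starting from the second (positions 2nd, 4th, 6th, ...).
"mtrlaitobibl" → "tlioil".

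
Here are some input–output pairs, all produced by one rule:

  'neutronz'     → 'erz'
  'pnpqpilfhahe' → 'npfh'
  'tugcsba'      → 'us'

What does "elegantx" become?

Looking at the pairs, the operation is to keep one character in every 3, starting at position 2 (positions 2nd, 5th, 8th, ...).
Doing the same to "elegantx": "lax".

lax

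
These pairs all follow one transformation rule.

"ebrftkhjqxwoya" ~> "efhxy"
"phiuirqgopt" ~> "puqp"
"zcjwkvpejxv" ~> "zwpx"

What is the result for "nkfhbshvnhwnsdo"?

nhhhs

Each output is the input with this applied: keep one character in every 3, starting at position 1 (positions 1st, 4th, 7th, ...).
So "nkfhbshvnhwnsdo" becomes "nhhhs".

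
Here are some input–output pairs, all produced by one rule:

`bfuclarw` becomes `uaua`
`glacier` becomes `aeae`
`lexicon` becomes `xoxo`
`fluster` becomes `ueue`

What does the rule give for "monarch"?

ncnc

The transformation: keep one character in every 3, starting at position 3 (positions 3rd, 6th, 9th, ...), then write the whole string twice.
Starting from "monarch": after the first operation, "nc"; after the second, "ncnc".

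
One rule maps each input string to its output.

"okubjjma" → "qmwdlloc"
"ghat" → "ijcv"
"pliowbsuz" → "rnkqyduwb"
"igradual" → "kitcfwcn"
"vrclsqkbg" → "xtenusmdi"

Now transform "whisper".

The transformation: shift every letter 2 places forward in the alphabet (wrapping around).
Doing the same to "whisper": "yjkurgt".

yjkurgt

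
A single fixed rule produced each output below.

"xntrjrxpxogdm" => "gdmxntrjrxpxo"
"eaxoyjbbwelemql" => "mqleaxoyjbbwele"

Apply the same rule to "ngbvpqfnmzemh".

The pattern: move the last 3 characters to the front (rotate right by 3).
Applying that to "ngbvpqfnmzemh" gives "emhngbvpqfnmz".

emhngbvpqfnmz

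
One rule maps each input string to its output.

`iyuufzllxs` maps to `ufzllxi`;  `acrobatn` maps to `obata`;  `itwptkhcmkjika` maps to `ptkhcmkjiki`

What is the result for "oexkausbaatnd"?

kausbaatno

Each output is the input with this applied: swap the first and last characters, then delete the first 3 characters.
For "oexkausbaatnd" the result is "kausbaatno".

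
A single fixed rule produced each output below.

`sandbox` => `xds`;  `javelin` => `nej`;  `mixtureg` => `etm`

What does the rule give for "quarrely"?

lrq

The rule is to keep one character in every 3, starting at position 1 (positions 1st, 4th, 7th, ...), then reverse the string.
On "quarrely": the first step gives "qrl", and the second then gives "lrq".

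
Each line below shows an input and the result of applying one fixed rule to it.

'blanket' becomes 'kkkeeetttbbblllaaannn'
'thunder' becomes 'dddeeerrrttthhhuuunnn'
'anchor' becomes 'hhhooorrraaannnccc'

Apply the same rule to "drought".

The rule is to move the last 3 characters to the front (rotate right by 3), then repeat every character 3 times.
So "drought" becomes "ggghhhtttdddrrrooouuu".

ggghhhtttdddrrrooouuu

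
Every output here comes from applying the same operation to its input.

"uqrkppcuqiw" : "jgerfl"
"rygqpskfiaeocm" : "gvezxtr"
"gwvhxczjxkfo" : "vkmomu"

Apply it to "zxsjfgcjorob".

ohurdd

Rule — shift every letter 11 places backward in the alphabet (wrapping around), then keep every other character starting from the first (positions 1st, 3rd, 5th, ...).
On "zxsjfgcjorob": the first step gives "omhyuvrydgdq", and the second then gives "ohurdd".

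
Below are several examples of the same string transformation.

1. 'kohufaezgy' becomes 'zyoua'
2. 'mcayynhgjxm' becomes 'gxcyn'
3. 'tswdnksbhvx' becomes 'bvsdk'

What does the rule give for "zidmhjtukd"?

udimj

What's happening: keep every other character starting from the second (positions 2nd, 4th, 6th, ...), then move the first 3 characters to the end (rotate left by 3).
Applying both steps to "zidmhjtukd": "imjud", then "udimj".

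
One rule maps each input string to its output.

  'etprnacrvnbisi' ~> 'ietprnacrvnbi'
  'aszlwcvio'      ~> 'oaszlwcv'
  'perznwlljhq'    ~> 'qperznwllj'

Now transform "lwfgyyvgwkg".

glwfgyyvgw

Looking at the pairs, the operation is to move the last 2 characters to the front (rotate right by 2), then delete the first character.
For "lwfgyyvgwkg" the result is "glwfgyyvgw".
(Check on "etprnacrvnbisi": → "sietprnacrvnbi" → "ietprnacrvnbi" ✓)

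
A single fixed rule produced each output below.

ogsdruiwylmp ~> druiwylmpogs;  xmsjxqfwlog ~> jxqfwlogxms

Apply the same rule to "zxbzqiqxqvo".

zqiqxqvozxb

Rule — move the first 3 characters to the end (rotate left by 3).
So "zxbzqiqxqvo" becomes "zqiqxqvozxb".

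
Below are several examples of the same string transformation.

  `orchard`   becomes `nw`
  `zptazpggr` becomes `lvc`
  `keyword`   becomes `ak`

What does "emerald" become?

iw

What's happening: shift every letter 4 places backward in the alphabet (wrapping around), then keep one character in every 3, starting at position 2 (positions 2nd, 5th, 8th, ...).
Working it through for "emerald": intermediate "aianwhz", final "iw".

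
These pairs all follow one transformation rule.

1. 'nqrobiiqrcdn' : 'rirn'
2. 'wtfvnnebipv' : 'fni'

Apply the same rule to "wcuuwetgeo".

uee

What's happening: keep one character in every 3, starting at position 3 (positions 3rd, 6th, 9th, ...).
Applying that to "wcuuwetgeo" gives "uee".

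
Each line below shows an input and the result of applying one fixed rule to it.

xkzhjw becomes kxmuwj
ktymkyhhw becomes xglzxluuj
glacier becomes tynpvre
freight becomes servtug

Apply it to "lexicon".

The rule is to shift every letter 13 places forward in the alphabet (wrapping around) — i.e. ROT13.
Doing the same to "lexicon": "yrkvpba".

yrkvpba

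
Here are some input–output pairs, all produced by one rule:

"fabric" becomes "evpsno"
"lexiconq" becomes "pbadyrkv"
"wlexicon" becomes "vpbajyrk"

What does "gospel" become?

crytbf

What's happening: shift every letter 13 places forward in the alphabet (wrapping around) — i.e. ROT13, then swap the front and back halves of the string.
Applying both steps to "gospel": "tbfcry", then "crytbf".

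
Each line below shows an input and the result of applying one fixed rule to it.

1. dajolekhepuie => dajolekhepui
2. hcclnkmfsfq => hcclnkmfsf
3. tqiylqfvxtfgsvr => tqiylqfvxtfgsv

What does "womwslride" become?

womwslrid

Each output is the input with this applied: delete the last character.
"womwslride" → "womwslrid".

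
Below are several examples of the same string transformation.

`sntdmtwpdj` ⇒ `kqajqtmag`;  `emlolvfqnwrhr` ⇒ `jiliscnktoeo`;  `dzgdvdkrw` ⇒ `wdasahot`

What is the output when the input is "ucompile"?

Each output is the input with this applied: delete the first character, then shift every letter 3 places backward in the alphabet (wrapping around).
Working it through for "ucompile": intermediate "compile", final "zljmfib".

zljmfib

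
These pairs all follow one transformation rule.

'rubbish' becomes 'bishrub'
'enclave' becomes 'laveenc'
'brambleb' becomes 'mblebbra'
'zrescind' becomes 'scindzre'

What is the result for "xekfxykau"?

What's happening: move the first 3 characters to the end (rotate left by 3).
"xekfxykau" → "fxykauxek".

fxykauxek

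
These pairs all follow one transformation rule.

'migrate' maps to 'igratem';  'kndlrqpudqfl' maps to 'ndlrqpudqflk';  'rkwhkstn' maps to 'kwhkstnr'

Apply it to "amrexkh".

mrexkha

Looking at the pairs, the operation is to move the first character to the end.
Doing the same to "amrexkh": "mrexkha".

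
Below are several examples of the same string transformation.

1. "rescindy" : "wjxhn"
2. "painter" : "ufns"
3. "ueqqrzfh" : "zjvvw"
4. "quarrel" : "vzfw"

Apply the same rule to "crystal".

hwdx

Each output is the input with this applied: delete the last 3 characters, then shift every letter 5 places forward in the alphabet (wrapping around).
So "crystal" becomes "hwdx".
(Check on "ueqqrzfh": → "ueqqr" → "zjvvw" ✓)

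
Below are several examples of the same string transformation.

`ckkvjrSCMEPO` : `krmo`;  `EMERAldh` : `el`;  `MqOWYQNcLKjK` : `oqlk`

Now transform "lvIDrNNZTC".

Each output is the input with this applied: keep one character in every 3, starting at position 3 (positions 3rd, 6th, 9th, ...), then convert every letter to lowercase.
On "lvIDrNNZTC": the first step gives "INT", and the second then gives "int".

int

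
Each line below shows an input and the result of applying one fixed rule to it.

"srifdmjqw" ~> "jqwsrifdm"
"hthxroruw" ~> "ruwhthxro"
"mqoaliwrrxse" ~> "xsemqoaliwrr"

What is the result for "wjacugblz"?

blzwjacug

The rule is to move the last 3 characters to the front (rotate right by 3).
For "wjacugblz" the result is "blzwjacug".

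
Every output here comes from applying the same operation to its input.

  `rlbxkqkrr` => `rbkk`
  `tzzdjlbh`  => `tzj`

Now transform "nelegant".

nlg

Rule — keep every other character starting from the first (positions 1st, 3rd, 5th, ...), then delete the last character.
On "nelegant": the first step gives "nlgn", and the second then gives "nlg".
(Check on "rlbxkqkrr": → "rbkkr" → "rbkk" ✓)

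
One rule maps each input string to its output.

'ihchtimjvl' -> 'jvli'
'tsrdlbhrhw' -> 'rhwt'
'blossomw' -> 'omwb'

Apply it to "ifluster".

The pattern: move the first character to the end, then keep only the last 4 characters.
"ifluster" → "flusteri" → "teri".

teri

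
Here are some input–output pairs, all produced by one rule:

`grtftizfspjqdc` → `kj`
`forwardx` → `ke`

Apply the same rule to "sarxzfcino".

uv

In each case the input is transformed by: shift every letter 7 places forward in the alphabet (wrapping around), then keep only the last 2 characters.
Applying both steps to "sarxzfcino": "zhyegmjpuv", then "uv".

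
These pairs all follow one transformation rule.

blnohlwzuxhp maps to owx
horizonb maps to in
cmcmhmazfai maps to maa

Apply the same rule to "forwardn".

The pattern: delete the first character, then keep one character in every 3, starting at position 3 (positions 3rd, 6th, 9th, ...).
"forwardn" → "orwardn" → "wd".

wd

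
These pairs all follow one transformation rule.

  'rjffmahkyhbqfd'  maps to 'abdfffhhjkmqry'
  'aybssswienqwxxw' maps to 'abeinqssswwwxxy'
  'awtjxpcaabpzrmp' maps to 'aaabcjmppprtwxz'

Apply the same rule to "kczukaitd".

What's happening: sort the characters into alphabetical order.
On "kczukaitd" that produces "acdikktuz".

acdikktuz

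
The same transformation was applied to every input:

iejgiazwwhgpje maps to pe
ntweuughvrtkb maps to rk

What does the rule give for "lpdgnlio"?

lo

Looking at the pairs, the operation is to keep every other character starting from the second (positions 2nd, 4th, 6th, ...), then keep only the last 2 characters.
Working it through for "lpdgnlio": intermediate "pglo", final "lo".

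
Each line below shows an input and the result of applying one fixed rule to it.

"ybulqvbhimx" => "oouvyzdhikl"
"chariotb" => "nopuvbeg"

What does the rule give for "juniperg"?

rtvwaceh

In each case the input is transformed by: sort the characters into alphabetical order, then shift every letter 13 places forward in the alphabet (wrapping around) — i.e. ROT13.
Doing the same to "juniperg": "rtvwaceh".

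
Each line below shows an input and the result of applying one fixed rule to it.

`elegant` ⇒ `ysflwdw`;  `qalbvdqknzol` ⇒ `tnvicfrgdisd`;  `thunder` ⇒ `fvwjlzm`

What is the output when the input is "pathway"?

The rule is to shift every letter 8 places backward in the alphabet (wrapping around), then move the first 3 characters to the end (rotate left by 3).
For "pathway", step one produces "hslzosq"; step two turns that into "zosqhsl".

zosqhsl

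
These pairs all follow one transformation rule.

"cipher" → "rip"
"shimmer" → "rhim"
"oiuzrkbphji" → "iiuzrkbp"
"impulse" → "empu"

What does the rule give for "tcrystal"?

lcrys

Looking at the pairs, the operation is to swap the first and last characters, then delete the last 3 characters.
Working it through for "tcrystal": intermediate "lcrystat", final "lcrys".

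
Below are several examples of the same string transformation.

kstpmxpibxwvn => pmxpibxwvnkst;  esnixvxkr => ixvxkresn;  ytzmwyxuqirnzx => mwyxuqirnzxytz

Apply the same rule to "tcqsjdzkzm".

Each output is the input with this applied: move the first 3 characters to the end (rotate left by 3).
Applying that to "tcqsjdzkzm" gives "sjdzkzmtcq".

sjdzkzmtcq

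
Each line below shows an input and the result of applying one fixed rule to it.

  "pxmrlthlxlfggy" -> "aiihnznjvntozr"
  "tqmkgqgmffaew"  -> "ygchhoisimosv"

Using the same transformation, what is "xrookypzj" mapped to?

The rule is to reverse the string, then shift every letter 2 places forward in the alphabet (wrapping around).
On "xrookypzj": the first step gives "jzpykoorx", and the second then gives "lbramqqtz".

lbramqqtz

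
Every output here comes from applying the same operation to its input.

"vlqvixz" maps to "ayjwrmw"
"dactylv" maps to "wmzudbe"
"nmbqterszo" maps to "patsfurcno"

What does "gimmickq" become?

The pattern: shift every letter 1 place forward in the alphabet (wrapping around), then reverse the string.
Starting from "gimmickq": after the first operation, "hjnnjdlr"; after the second, "rldjnnjh".

rldjnnjh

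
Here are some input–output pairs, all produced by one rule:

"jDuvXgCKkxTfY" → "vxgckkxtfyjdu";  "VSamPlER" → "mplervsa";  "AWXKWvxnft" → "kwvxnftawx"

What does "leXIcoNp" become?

iconplex

Rule — move the first 3 characters to the end (rotate left by 3), then convert every letter to lowercase.
For "leXIcoNp", step one produces "IcoNpleX"; step two turns that into "iconplex".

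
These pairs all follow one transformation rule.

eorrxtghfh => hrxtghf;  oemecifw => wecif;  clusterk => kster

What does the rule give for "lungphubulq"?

The pattern: delete the first 3 characters, then move the last character to the front.
"lungphubulq" → "gphubulq" → "qgphubul".
(Check on "eorrxtghfh": → "rxtghfh" → "hrxtghf" ✓)

qgphubul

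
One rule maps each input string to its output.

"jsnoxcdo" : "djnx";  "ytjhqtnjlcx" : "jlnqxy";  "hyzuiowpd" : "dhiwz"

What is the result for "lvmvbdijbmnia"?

What's happening: keep every other character starting from the first (positions 1st, 3rd, 5th, ...), then sort the characters into alphabetical order.
For "lvmvbdijbmnia", step one produces "lmbibna"; step two turns that into "abbilmn".
(Check on "hyzuiowpd": → "hziwd" → "dhiwz" ✓)

abbilmn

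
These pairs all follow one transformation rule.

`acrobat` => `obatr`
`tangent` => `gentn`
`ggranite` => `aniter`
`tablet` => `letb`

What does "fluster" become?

steru

The transformation: delete the first 2 characters, then move the first character to the end.
Applying both steps to "fluster": "uster", then "steru".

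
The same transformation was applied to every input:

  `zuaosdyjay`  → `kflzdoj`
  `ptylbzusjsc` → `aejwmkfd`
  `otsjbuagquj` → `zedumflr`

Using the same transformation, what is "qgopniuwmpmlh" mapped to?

brzaytfhxa

What's happening: delete the last 3 characters, then shift every letter 11 places forward in the alphabet (wrapping around).
"qgopniuwmpmlh" → "brzaytfhxa".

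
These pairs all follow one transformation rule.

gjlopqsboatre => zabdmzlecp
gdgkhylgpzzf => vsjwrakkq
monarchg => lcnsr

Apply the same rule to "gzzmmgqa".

The transformation: delete the first 3 characters, then shift every letter 11 places forward in the alphabet (wrapping around).
Doing the same to "gzzmmgqa": "xxrbl".

xxrbl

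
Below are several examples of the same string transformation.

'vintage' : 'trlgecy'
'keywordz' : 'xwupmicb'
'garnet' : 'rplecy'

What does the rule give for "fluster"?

Rule — sort the characters into reverse alphabetical order, then shift every letter 2 places backward in the alphabet (wrapping around).
Starting from "fluster": after the first operation, "utsrlfe"; after the second, "srqpjdc".

srqpjdc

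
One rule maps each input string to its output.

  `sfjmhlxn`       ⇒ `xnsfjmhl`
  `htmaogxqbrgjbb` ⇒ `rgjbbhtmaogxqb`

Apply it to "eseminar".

In each case the input is transformed by: swap the front and back halves of the string, then move the first 2 characters to the end (rotate left by 2).
For "eseminar", step one produces "inaresem"; step two turns that into "aresemin".

aresemin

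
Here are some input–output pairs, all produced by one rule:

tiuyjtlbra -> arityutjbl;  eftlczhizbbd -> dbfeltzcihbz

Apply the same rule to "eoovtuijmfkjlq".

The transformation: swap each adjacent pair of characters (1↔2, 3↔4, ...), then move the last 2 characters to the front (rotate right by 2).
Starting from "eoovtuijmfkjlq": after the first operation, "oevoutjifmjkql"; after the second, "qloevoutjifmjk".

qloevoutjifmjk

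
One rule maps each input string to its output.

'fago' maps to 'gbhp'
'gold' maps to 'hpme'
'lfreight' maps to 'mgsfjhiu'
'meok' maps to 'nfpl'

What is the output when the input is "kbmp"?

lcnq

In each case the input is transformed by: shift every letter 1 place forward in the alphabet (wrapping around).
Applying that to "kbmp" gives "lcnq".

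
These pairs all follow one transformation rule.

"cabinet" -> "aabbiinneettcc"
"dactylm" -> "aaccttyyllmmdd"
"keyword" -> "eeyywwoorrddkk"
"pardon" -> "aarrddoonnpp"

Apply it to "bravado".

rraavvaaddoobb

What's happening: double every character, then move the first 2 characters to the end (rotate left by 2).
Starting from "bravado": after the first operation, "bbrraavvaaddoo"; after the second, "rraavvaaddoobb".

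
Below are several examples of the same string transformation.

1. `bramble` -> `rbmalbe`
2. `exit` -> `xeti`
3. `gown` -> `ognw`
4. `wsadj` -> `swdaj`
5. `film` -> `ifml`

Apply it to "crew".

The pattern: swap each adjacent pair of characters (1↔2, 3↔4, ...).
Doing the same to "crew": "rcwe".

rcwe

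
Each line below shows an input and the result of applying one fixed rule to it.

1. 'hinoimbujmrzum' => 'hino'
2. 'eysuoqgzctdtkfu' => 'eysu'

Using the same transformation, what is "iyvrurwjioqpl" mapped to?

iyvr

What's happening: keep only the first 4 characters.
For "iyvrurwjioqpl" the result is "iyvr".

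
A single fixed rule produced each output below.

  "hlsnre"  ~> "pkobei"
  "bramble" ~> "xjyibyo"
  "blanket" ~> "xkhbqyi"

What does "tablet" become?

The rule is to shift every letter 3 places backward in the alphabet (wrapping around), then move the first 2 characters to the end (rotate left by 2).
For "tablet", step one produces "qxyibq"; step two turns that into "yibqqx".

yibqqx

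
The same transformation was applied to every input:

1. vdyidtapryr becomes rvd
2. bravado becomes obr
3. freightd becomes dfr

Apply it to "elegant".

The transformation: move the last character to the front, then keep only the first 3 characters.
On "elegant": the first step gives "telegan", and the second then gives "tel".

tel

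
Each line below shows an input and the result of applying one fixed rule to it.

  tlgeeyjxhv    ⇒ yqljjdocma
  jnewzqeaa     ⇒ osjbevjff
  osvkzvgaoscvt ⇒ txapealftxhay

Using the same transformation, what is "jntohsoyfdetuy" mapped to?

osytmxtdkijyzd

The transformation: shift every letter 5 places forward in the alphabet (wrapping around).
Doing the same to "jntohsoyfdetuy": "osytmxtdkijyzd".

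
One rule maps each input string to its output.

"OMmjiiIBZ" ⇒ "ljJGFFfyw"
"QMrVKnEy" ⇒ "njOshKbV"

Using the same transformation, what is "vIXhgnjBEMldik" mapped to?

SfuEDKGybjIAFH

The transformation: shift every letter 3 places backward in the alphabet (wrapping around), then flip the case of every letter.
"vIXhgnjBEMldik" → "sFUedkgYBJiafh" → "SfuEDKGybjIAFH".
(Check on "QMrVKnEy": → "NJoSHkBv" → "njOshKbV" ✓)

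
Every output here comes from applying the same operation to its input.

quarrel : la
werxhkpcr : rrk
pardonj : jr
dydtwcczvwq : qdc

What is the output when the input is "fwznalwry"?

What's happening: move the last 3 characters to the front (rotate right by 3), then keep one character in every 3, starting at position 3 (positions 3rd, 6th, 9th, ...).
For "fwznalwry" the result is "yzl".
(Check on "dydtwcczvwq": → "vwqdydtwccz" → "qdc" ✓)

yzl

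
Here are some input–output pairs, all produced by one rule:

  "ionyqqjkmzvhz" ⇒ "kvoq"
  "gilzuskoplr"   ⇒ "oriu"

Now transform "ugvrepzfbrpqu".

fpge

The rule is to keep one character in every 3, starting at position 2 (positions 2nd, 5th, 8th, ...), then swap the front and back halves of the string.
"ugvrepzfbrpqu" → "gefp" → "fpge".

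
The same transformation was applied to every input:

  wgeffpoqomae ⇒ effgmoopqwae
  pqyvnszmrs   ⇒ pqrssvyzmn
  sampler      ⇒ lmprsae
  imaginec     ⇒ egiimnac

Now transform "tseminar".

imnrstae

In each case the input is transformed by: sort the characters into alphabetical order, then move the first 2 characters to the end (rotate left by 2).
"tseminar" → "aeimnrst" → "imnrstae".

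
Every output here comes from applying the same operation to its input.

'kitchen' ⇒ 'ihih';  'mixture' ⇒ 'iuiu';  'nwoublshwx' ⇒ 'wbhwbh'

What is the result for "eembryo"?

Each output is the input with this applied: keep one character in every 3, starting at position 2 (positions 2nd, 5th, 8th, ...), then write the whole string twice.
Working it through for "eembryo": intermediate "er", final "erer".

erer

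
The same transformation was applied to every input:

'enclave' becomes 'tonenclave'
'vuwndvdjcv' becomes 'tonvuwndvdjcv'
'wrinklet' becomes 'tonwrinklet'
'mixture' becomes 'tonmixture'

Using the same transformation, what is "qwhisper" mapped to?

In each case the input is transformed by: prepend "ton".
So "qwhisper" becomes "tonqwhisper".

tonqwhisper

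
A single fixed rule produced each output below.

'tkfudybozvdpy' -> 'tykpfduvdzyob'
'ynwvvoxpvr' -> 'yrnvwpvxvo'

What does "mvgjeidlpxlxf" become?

mfvxgljxepild

In each case the input is transformed by: take characters alternately from the front and the back (1st, last, 2nd, 2nd-last, ...).
"mvgjeidlpxlxf" → "mfvxgljxepild".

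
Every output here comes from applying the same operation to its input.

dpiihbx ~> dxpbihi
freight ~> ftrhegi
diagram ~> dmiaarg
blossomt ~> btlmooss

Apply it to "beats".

What's happening: take characters alternately from the front and the back (1st, last, 2nd, 2nd-last, ...).
Applying that to "beats" gives "bseta".

bseta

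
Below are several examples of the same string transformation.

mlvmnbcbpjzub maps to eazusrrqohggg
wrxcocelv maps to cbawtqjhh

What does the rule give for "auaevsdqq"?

azxvvjiff

The transformation: sort the characters into reverse alphabetical order, then shift every letter 5 places forward in the alphabet (wrapping around).
On "auaevsdqq": the first step gives "vusqqedaa", and the second then gives "azxvvjiff".
(Check on "mlvmnbcbpjzub": → "zvupnmmljcbbb" → "eazusrrqohggg" ✓)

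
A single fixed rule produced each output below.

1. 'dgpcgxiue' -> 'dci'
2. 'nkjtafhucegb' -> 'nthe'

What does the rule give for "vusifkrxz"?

In each case the input is transformed by: keep one character in every 3, starting at position 1 (positions 1st, 4th, 7th, ...).
Applying that to "vusifkrxz" gives "vir".

vir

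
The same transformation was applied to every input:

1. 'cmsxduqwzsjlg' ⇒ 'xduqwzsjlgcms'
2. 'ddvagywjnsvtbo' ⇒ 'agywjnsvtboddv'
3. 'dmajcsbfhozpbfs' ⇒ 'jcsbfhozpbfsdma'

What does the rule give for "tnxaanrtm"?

The rule is to move the first 3 characters to the end (rotate left by 3).
Doing the same to "tnxaanrtm": "aanrtmtnx".

aanrtmtnx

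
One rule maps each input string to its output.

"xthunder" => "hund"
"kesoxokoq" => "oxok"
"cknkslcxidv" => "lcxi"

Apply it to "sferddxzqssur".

zqss

The pattern: move the last 2 characters to the front (rotate right by 2), then keep only the last 4 characters.
Starting from "sferddxzqssur": after the first operation, "ursferddxzqss"; after the second, "zqss".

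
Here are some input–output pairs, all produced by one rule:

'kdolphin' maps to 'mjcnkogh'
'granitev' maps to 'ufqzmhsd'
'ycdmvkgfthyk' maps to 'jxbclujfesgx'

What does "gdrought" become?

sfcqntfg

What's happening: shift every letter 1 place backward in the alphabet (wrapping around), then move the last character to the front.
On "gdrought": the first step gives "fcqntfgs", and the second then gives "sfcqntfg".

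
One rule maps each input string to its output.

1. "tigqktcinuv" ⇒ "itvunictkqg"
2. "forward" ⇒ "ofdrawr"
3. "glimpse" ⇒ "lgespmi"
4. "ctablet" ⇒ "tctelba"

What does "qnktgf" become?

nqfgtk

The pattern: reverse the string, then move the last 2 characters to the front (rotate right by 2).
On "qnktgf": the first step gives "fgtknq", and the second then gives "nqfgtk".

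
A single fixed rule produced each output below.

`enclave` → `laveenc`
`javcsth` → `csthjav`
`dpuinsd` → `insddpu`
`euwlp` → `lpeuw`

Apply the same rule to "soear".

arsoe

Looking at the pairs, the operation is to move the first 3 characters to the end (rotate left by 3).
For "soear" the result is "arsoe".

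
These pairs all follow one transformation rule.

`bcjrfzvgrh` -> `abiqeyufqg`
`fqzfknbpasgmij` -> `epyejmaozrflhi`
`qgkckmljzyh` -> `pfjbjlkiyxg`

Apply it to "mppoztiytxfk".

loonyshxswej

In each case the input is transformed by: shift every letter 1 place backward in the alphabet (wrapping around).
For "mppoztiytxfk" the result is "loonyshxswej".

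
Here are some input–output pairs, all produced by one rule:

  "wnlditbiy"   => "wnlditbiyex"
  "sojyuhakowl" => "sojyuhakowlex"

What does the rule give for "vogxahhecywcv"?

The pattern: append "ex".
Doing the same to "vogxahhecywcv": "vogxahhecywcvex".

vogxahhecywcvex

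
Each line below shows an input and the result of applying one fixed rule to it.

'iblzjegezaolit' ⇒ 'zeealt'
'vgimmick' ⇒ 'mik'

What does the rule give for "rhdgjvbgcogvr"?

gvgov

What's happening: keep every other character starting from the second (positions 2nd, 4th, 6th, ...), then delete the first character.
"rhdgjvbgcogvr" → "hgvgov" → "gvgov".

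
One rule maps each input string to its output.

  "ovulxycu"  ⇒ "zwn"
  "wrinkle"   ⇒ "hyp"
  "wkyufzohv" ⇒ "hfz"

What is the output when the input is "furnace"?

qyp

Looking at the pairs, the operation is to keep one character in every 3, starting at position 1 (positions 1st, 4th, 7th, ...), then shift every letter 11 places forward in the alphabet (wrapping around).
Applying that to "furnace" gives "qyp".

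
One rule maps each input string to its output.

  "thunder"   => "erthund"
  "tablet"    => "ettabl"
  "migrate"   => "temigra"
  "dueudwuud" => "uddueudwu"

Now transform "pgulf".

lfpgu

What's happening: move the last 2 characters to the front (rotate right by 2).
"pgulf" → "lfpgu".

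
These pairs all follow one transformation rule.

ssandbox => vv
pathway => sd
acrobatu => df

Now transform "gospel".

jr

Rule — shift every letter 3 places forward in the alphabet (wrapping around), then keep only the first 2 characters.
"gospel" → "jrvsho" → "jr".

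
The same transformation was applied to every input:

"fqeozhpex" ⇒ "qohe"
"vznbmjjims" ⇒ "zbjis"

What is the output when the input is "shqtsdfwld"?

The rule is to keep every other character starting from the second (positions 2nd, 4th, 6th, ...).
Applying that to "shqtsdfwld" gives "htdwd".

htdwd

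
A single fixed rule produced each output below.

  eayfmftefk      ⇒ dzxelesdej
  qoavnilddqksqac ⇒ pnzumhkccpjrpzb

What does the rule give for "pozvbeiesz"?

The transformation: shift every letter 1 place backward in the alphabet (wrapping around).
Applying that to "pozvbeiesz" gives "onyuadhdry".

onyuadhdry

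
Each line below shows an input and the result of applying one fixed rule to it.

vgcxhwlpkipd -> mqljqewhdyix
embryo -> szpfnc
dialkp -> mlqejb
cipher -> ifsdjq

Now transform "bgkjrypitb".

zqjucchlks

Looking at the pairs, the operation is to swap the front and back halves of the string, then shift every letter 1 place forward in the alphabet (wrapping around).
Applying both steps to "bgkjrypitb": "ypitbbgkjr", then "zqjucchlks".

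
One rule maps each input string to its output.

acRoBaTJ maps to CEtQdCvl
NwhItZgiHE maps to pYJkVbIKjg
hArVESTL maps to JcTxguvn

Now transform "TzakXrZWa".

The transformation: flip the case of every letter, then shift every letter 2 places forward in the alphabet (wrapping around).
Working it through for "TzakXrZWa": intermediate "tZAKxRzwA", final "vBCMzTbyC".

vBCMzTbyC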